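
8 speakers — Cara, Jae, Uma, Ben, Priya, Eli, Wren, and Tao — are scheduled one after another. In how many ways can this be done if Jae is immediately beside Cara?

Glue Jae and Cara into one block (2 internal orders), leaving 7 units to arrange in a row.
So the count is 2·(7)! = 10080.

10080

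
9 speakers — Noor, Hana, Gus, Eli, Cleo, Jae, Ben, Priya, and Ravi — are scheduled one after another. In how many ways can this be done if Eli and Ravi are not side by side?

282240

There are 9! = 362880 arrangements in all. If Eli and Ravi are adjacent, merging them into one block gives 2·(8)! = 80640 arrangements.
So 362880 − 80640 = 282240 arrangements keep them apart.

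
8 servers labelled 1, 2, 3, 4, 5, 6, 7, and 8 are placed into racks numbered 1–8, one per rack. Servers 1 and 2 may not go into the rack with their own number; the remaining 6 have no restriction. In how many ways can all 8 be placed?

Let Aᵢ (for i ∈ {1, 2}) be the placements that put server i in its forbidden rack. Any j of these fix j positions, leaving (8−j)! ways to fill the rest, and there are C(2,j) ways to pick which j.
By inclusion–exclusion, the number of valid placements is Σ_{j=0}^{2} (−1)^j C(2,j)·(8−j)!.
Computing: 40320 − 10080 + 720 = 30960.

30960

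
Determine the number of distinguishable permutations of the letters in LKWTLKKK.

840

Letter multiplicities in LKWTLKKK: K×4, L×2, T×1, W×1.
Dividing 8! = 40320 by 4!·2! = 48 for the repeated letters gives 840.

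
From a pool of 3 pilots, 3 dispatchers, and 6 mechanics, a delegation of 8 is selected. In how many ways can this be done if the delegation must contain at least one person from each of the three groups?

477

With no constraint there are C(12,8) = 495 possible selections.
Subtract selections that omit an entire group: no pilots → C(9,8) = 9; no dispatchers → C(9,8) = 9; no mechanics → C(6,8) = 0.
Add back selections omitting two groups (i.e. drawn from a single group): C(3,8) + C(3,8) + C(6,8) = 0.
By inclusion–exclusion: 495 − 18 + 0 = 477.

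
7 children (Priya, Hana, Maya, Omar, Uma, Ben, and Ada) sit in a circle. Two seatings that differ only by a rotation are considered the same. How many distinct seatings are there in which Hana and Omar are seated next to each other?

240

Glue Hana and Omar into a block (2 internal orders). Seating 6 units around a circle gives (5)! arrangements.
So 2 × (5)! = 2 × 120 = 240.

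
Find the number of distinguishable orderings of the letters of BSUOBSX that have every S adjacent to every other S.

Treat the 2 copies of S as a single block. The multiset to arrange is then {SS, B, B, O, U, X}, 6 items in all.
That gives (6)!/(2!) = 360 arrangements.

360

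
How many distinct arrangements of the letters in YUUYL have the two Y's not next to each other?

18

There are 5!/(2!·2!) = 30 arrangements of YUUYL in total.
Arrangements with the Y's together: treat YY as one letter, giving (4)!/(2!) = 12.
Subtracting, 30 − 12 = 18 arrangements keep the Y's apart.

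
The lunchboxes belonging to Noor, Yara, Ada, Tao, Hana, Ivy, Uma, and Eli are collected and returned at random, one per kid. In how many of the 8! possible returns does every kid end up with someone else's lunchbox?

14833

Let Aᵢ be the assignments in which kid i gets their own lunchbox. We want the size of the complement of A₁∪…∪A_8.
By inclusion–exclusion this is Σ_{j=0}^{8} (−1)^j C(8,j)·(8−j)!.
Computing: 40320 − 40320 + 20160 − 6720 + 1680 − 336 + 56 − 8 + 1 = 14833.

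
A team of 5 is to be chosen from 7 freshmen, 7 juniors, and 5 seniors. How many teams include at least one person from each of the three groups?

8085

Total 5-person selections from all 19: C(19,5) = 11628.
Subtract selections that omit an entire group: no freshmen → C(12,5) = 792; no juniors → C(12,5) = 792; no seniors → C(14,5) = 2002.
Add back selections omitting two groups (i.e. drawn from a single group): C(7,5) + C(7,5) + C(5,5) = 43.
By inclusion–exclusion: 11628 − 3586 + 43 = 8085.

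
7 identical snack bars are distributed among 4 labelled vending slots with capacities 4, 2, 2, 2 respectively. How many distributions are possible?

Without the upper bounds there are C(10,3) = 120 ways to split 7 among 4 vending slots.
Subtract solutions that violate a single cap (substitute x_i' = x_i − (cap_i+1)): x_1 ≥ 5 gives C(5,3) = 10; x_2 ≥ 3 gives C(7,3) = 35; x_3 ≥ 3 gives C(7,3) = 35; x_4 ≥ 3 gives C(7,3) = 35. Together 115.
Add back pairs where two caps are both exceeded: 0 + 0 + 0 + 4 + 4 + 4 = 12.
By inclusion–exclusion the count is 120 − 115 + 12 = 17.

17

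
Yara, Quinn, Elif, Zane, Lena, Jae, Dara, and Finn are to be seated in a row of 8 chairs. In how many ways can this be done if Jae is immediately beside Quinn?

10080

Treat {Jae, Quinn} as a single unit. There are 7 units to order, and the pair itself can be ordered 2 ways.
So the count is 2·(7)! = 10080.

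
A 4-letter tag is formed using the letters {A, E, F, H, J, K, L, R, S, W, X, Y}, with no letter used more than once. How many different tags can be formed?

11880

This is a permutation of 4 out of 12: P(12,4) = 12!/8!.
12 × 11 × 10 × 9 = 11880.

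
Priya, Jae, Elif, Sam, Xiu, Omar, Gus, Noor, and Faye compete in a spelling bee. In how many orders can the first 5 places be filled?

15120

There are 9 choices for 1st place, 8 for 2nd, and so on down to 5 for position 5.
That gives 9 × 8 × 7 × 6 × 5 = 15120.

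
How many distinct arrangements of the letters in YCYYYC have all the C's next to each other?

Treat the 2 copies of C as a single block. The multiset to arrange is then {CC, Y, Y, Y, Y}, 5 items in all.
That gives (5)!/(4!) = 5 arrangements.

5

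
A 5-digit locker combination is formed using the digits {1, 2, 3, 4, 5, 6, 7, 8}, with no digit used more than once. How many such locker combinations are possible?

6720

This is a permutation of 5 out of 8: P(8,5) = 8!/3!.
That product is 8 × 7 × 6 × 5 × 4 = 6720.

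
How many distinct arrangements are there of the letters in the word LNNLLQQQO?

5040

LNNLLQQQO has 9 letters with L appearing 3 times, N appearing twice, and Q appearing 3 times.
The number of distinct arrangements is 9!/(3!·3!·2!) = 362880/72 = 5040.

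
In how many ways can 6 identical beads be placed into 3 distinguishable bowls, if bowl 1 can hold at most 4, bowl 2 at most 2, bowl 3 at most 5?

14

Without the upper bounds there are C(8,2) = 28 ways to split 6 among 3 bowls.
Subtract solutions that violate a single cap (substitute x_i' = x_i − (cap_i+1)): x_1 ≥ 5 gives C(3,2) = 3; x_2 ≥ 3 gives C(5,2) = 10; x_3 ≥ 6 gives C(2,2) = 1. Together 14.
No two caps can be exceeded simultaneously, so the pair terms are all 0.
By inclusion–exclusion the count is 28 − 14 + 0 = 14.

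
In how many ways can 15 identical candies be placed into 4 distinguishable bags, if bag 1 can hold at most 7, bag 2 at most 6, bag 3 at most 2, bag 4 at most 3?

19

Ignoring the caps, the number of non-negative solutions to x_1+…+x_4 = 15 is C(18,3) = 816.
Subtract solutions that violate a single cap (substitute x_i' = x_i − (cap_i+1)): x_1 ≥ 8 gives C(10,3) = 120; x_2 ≥ 7 gives C(11,3) = 165; x_3 ≥ 3 gives C(15,3) = 455; x_4 ≥ 4 gives C(14,3) = 364. Together 1104.
Add back pairs where two caps are both exceeded: 1 + 35 + 20 + 56 + 35 + 165 = 312.
Subtract triples: 0 + 0 + 1 + 4 = 5.
By inclusion–exclusion the count is 816 − 1104 + 312 − 5 = 19.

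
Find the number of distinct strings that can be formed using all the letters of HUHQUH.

60

The 6 letters of HUHQUH have repeats: H appearing 3 times and U appearing twice.
Dividing 6! = 720 by 3!·2! = 12 for the repeated letters gives 60.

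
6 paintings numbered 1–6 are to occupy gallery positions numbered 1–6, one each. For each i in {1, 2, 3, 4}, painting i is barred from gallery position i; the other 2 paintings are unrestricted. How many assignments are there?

362

Let Aᵢ (for 1 ≤ i ≤ 4) be the placements that put painting i in its forbidden gallery position. Any j of these fix j positions, leaving (6−j)! ways to fill the rest, and there are C(4,j) ways to pick which j.
By inclusion–exclusion, the number of valid placements is Σ_{j=0}^{4} (−1)^j C(4,j)·(6−j)!.
Computing: 720 − 480 + 144 − 24 + 2 = 362.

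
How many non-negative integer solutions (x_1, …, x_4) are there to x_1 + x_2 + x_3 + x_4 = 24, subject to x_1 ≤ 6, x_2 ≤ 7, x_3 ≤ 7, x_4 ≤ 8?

35

Ignoring the caps, the number of non-negative solutions to x_1+…+x_4 = 24 is C(27,3) = 2925.
Subtract solutions that violate a single cap (substitute x_i' = x_i − (cap_i+1)): x_1 ≥ 7 gives C(20,3) = 1140; x_2 ≥ 8 gives C(19,3) = 969; x_3 ≥ 8 gives C(19,3) = 969; x_4 ≥ 9 gives C(18,3) = 816. Together 3894.
Add back pairs where two caps are both exceeded: 220 + 220 + 165 + 165 + 120 + 120 = 1010.
Subtract triples: 4 + 1 + 1 + 0 = 6.
By inclusion–exclusion the count is 2925 − 3894 + 1010 − 6 = 35.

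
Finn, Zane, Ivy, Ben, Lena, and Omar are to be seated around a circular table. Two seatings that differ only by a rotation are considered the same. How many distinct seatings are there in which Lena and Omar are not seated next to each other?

72

All circular seatings of 6 people number (5)! = 120.
Seatings with Lena beside Omar: treat them as a block with 2 internal orders, giving 2 × (4)! = 48.
Subtracting, 120 − 48 = 72.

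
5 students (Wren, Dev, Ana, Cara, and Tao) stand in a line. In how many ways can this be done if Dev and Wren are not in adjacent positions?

72

There are 5! = 120 arrangements in all. If Dev and Wren are adjacent, merging them into one block gives 2·(4)! = 48 arrangements.
Complementary counting: 120 − 48 = 72.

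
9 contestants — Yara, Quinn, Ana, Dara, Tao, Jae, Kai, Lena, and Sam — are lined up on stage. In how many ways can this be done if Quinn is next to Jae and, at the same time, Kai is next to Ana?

Treat {Quinn,Jae} as one block (2 orders) and {Kai,Ana} as another (2 orders).
That leaves 7 units to arrange: 2 × 2 × 7! = 4 × 5040 = 20160.

20160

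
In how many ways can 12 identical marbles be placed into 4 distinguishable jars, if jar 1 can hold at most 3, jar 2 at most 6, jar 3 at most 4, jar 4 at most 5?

Ignoring the caps, the number of non-negative solutions to x_1+…+x_4 = 12 is C(15,3) = 455.
Subtract solutions that violate a single cap (substitute x_i' = x_i − (cap_i+1)): x_1 ≥ 4 gives C(11,3) = 165; x_2 ≥ 7 gives C(8,3) = 56; x_3 ≥ 5 gives C(10,3) = 120; x_4 ≥ 6 gives C(9,3) = 84. Together 425.
Add back pairs where two caps are both exceeded: 4 + 20 + 10 + 1 + 0 + 4 = 39.
By inclusion–exclusion the count is 455 − 425 + 39 = 69.

69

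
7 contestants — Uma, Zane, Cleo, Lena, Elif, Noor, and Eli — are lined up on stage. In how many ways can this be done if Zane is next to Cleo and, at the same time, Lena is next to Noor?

480

Treat {Zane,Cleo} as one block (2 orders) and {Lena,Noor} as another (2 orders).
That leaves 5 units to arrange: 2 × 2 × 5! = 4 × 120 = 480.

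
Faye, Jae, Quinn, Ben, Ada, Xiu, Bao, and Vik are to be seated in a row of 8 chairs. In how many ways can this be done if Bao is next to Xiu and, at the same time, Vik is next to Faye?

Treat {Bao,Xiu} as one block (2 orders) and {Vik,Faye} as another (2 orders).
That leaves 6 units to arrange: 2 × 2 × 6! = 4 × 720 = 2880.

2880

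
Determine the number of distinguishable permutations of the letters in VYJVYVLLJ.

7560

The 9 letters of VYJVYVLLJ have repeats: J appearing twice, L appearing twice, V appearing 3 times, and Y appearing twice.
So there are 9! / (3!·2!·2!·2!) = 7560 distinguishable arrangements.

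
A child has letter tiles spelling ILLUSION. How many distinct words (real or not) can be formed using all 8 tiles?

10080

Letter multiplicities in ILLUSION: I×2, L×2, N×1, O×1, S×1, U×1.
So there are 8! / (2!·2!) = 10080 distinguishable arrangements.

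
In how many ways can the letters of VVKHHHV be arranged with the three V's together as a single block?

Treat the 3 copies of V as a single block. The multiset to arrange is then {VVV, H, H, H, K}, 5 items in all.
That gives (5)!/(3!) = 20 arrangements.

20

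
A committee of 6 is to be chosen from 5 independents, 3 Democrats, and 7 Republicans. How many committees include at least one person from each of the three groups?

Total 6-person selections from all 15: C(15,6) = 5005.
Subtract selections that omit an entire group: no independents → C(10,6) = 210; no Democrats → C(12,6) = 924; no Republicans → C(8,6) = 28.
Add back selections omitting two groups (i.e. drawn from a single group): C(5,6) + C(3,6) + C(7,6) = 7.
By inclusion–exclusion: 5005 − 1162 + 7 = 3850.

3850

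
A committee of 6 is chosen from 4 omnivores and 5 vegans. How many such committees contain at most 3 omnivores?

74

Split by how many omnivores are chosen (0 through 3).
Sum: C(4,0)·C(5,6) + C(4,1)·C(5,5) + C(4,2)·C(5,4) + C(4,3)·C(5,3) = 0 + 4 + 30 + 40 = 74.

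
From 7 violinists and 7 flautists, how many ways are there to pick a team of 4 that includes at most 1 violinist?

Split by how many violinists are chosen (0 through 1).
Sum: C(7,0)·C(7,4) + C(7,1)·C(7,3) = 35 + 245 = 280.

280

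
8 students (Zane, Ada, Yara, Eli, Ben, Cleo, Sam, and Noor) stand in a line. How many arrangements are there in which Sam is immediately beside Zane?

Place the 6 others and the Sam-Zane pair as 7 objects in a line; the pair has 2 internal arrangements.
So the count is 2·(7)! = 10080.

10080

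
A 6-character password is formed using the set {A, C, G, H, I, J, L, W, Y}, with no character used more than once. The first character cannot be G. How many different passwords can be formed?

The first character has 9−1 = 8 choices (anything except G).
The remaining 5 characters are filled from the other 8 symbols without repetition: 8 × 7 × 6 × 5 × 4 = 6720.
Total: 8 × 6720 = 53760.

53760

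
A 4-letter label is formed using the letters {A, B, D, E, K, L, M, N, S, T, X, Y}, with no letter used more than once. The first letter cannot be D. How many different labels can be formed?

The first letter has 12−1 = 11 choices (anything except D).
The remaining 3 letters are filled from the other 11 symbols without repetition: 11 × 10 × 9 = 990.
Total: 11 × 990 = 10890.

10890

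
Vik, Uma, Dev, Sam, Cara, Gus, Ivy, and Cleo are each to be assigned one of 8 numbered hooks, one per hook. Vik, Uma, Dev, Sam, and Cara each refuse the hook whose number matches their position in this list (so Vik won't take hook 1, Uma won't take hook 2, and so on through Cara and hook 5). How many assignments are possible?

21234

Let Aᵢ (for 1 ≤ i ≤ 5) be the placements that put person i in their forbidden hook. Any j of these fix j positions, leaving (8−j)! ways to fill the rest, and there are C(5,j) ways to pick which j.
By inclusion–exclusion, the number of valid placements is Σ_{j=0}^{5} (−1)^j C(5,j)·(8−j)!.
Computing: 40320 − 25200 + 7200 − 1200 + 120 − 6 = 21234.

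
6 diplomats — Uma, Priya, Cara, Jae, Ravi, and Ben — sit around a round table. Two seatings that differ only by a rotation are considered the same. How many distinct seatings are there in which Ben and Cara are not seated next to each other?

72

Without the restriction there are (5)! = 120 seatings.
Seatings with Ben beside Cara: treat them as a block with 2 internal orders, giving 2 × (4)! = 48.
Subtracting, 120 − 48 = 72.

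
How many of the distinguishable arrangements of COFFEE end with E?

Fix E in the last position and arrange the remaining 5 letters.
Those 5 letters have F appearing twice, giving (5)!/(2!) = 60.

60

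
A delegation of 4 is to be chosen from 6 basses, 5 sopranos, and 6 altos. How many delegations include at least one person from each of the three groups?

Unrestricted: C(17,4) = 2380 ways to pick any 4 of the 17.
Subtract selections that omit an entire group: no basses → C(11,4) = 330; no sopranos → C(12,4) = 495; no altos → C(11,4) = 330.
Add back selections omitting two groups (i.e. drawn from a single group): C(6,4) + C(5,4) + C(6,4) = 35.
By inclusion–exclusion: 2380 − 1155 + 35 = 1260.

1260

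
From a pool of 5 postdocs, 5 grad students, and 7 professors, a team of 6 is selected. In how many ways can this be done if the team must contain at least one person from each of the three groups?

10325

With no constraint there are C(17,6) = 12376 possible selections.
Selections missing a whole group: no postdocs → C(12,6) = 924; no grad students → C(12,6) = 924; no professors → C(10,6) = 210.
Add back selections omitting two groups (i.e. drawn from a single group): C(5,6) + C(5,6) + C(7,6) = 7.
By inclusion–exclusion: 12376 − 2058 + 7 = 10325.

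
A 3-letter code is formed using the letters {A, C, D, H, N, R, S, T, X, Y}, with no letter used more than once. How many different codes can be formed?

Choose and order 3 of the 10 symbols: the first letter has 10 options, the next 9, then 8.
10 × 9 × 8 = 720.

720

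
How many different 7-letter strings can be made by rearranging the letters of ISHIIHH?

140

The 7 letters of ISHIIHH have repeats: H appearing 3 times and I appearing 3 times.
The number of distinct arrangements is 7!/(3!·3!) = 5040/36 = 140.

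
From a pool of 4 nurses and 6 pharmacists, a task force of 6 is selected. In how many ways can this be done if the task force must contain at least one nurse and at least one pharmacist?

With no constraint there are C(10,6) = 210 possible selections.
Subtract selections that omit an entire group: no nurses → C(6,6) = 1; no pharmacists → C(4,6) = 0.
Both groups omitted at once is impossible, so 210 − 1 = 209.

209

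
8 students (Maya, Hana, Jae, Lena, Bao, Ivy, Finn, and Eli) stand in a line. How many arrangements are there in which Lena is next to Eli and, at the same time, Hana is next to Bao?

Treat {Lena,Eli} as one block (2 orders) and {Hana,Bao} as another (2 orders).
That leaves 6 units to arrange: 2 × 2 × 6! = 4 × 720 = 2880.

2880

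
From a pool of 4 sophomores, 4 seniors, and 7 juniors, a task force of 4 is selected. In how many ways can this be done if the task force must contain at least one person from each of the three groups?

Total 4-person selections from all 15: C(15,4) = 1365.
Selections missing a whole group: no sophomores → C(11,4) = 330; no seniors → C(11,4) = 330; no juniors → C(8,4) = 70.
Add back selections omitting two groups (i.e. drawn from a single group): C(4,4) + C(4,4) + C(7,4) = 37.
By inclusion–exclusion: 1365 − 730 + 37 = 672.

672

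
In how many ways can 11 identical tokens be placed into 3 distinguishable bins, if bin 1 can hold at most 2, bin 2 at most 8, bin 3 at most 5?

12

Ignoring the caps, the number of non-negative solutions to x_1+…+x_3 = 11 is C(13,2) = 78.
Subtract solutions that violate a single cap (substitute x_i' = x_i − (cap_i+1)): x_1 ≥ 3 gives C(10,2) = 45; x_2 ≥ 9 gives C(4,2) = 6; x_3 ≥ 6 gives C(7,2) = 21. Together 72.
Add back pairs where two caps are both exceeded: 0 + 6 + 0 = 6.
By inclusion–exclusion the count is 78 − 72 + 6 = 12.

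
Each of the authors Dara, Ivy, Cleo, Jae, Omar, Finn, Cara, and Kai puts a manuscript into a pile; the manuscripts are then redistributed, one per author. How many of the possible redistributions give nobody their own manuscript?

Let Aᵢ be the assignments in which author i gets their own manuscript. We want the size of the complement of A₁∪…∪A_8.
By inclusion–exclusion this is Σ_{j=0}^{8} (−1)^j C(8,j)·(8−j)!.
Computing: 40320 − 40320 + 20160 − 6720 + 1680 − 336 + 56 − 8 + 1 = 14833.

14833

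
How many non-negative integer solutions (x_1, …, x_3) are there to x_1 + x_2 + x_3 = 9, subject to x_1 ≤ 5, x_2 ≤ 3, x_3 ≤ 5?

14

By stars and bars, unrestricted non-negative solutions to x_1+…+x_3 = 9 number C(9+2,2) = 55.
Subtract solutions that violate a single cap (substitute x_i' = x_i − (cap_i+1)): x_1 ≥ 6 gives C(5,2) = 10; x_2 ≥ 4 gives C(7,2) = 21; x_3 ≥ 6 gives C(5,2) = 10. Together 41.
No two caps can be exceeded simultaneously, so the pair terms are all 0.
By inclusion–exclusion the count is 55 − 41 + 0 = 14.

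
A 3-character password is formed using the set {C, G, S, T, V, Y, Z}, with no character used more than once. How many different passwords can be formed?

This is a permutation of 3 out of 7: P(7,3) = 7!/4!.
That product is 7 × 6 × 5 = 210.

210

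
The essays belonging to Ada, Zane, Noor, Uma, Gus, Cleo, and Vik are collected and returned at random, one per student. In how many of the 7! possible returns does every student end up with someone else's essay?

This is the derangement count D_7: permutations of 7 items with no fixed point.
By inclusion–exclusion this is Σ_{j=0}^{7} (−1)^j C(7,j)·(7−j)!.
Computing: 5040 − 5040 + 2520 − 840 + 210 − 42 + 7 − 1 = 1854.

1854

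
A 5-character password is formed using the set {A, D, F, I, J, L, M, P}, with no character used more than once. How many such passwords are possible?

Choose and order 5 of the 8 symbols: the first character has 8 options, the next 7, and so on down to 4.
That product is 8 × 7 × 6 × 5 × 4 = 6720.

6720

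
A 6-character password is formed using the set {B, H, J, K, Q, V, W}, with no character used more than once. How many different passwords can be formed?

5040

With no repetition, fill the 6 characters in order: 7 choices, then 6, down to 2.
That product is 7 × 6 × 5 × 4 × 3 × 2 = 5040.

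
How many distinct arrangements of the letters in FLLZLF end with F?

With the last slot taken by F, it remains to arrange the other 5 letters (LLZLF).
Those 5 letters have L appearing 3 times, giving (5)!/(3!) = 20.

20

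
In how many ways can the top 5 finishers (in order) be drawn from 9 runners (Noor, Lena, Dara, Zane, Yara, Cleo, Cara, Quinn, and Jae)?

This is an ordered selection of 5 from 9: P(9,5).
That gives 9 × 8 × 7 × 6 × 5 = 15120.

15120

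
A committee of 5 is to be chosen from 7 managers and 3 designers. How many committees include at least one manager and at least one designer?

Unrestricted: C(10,5) = 252 ways to pick any 5 of the 10.
Selections missing a whole group: no managers → C(3,5) = 0; no designers → C(7,5) = 21.
Both groups omitted at once is impossible, so 252 − 21 = 231.

231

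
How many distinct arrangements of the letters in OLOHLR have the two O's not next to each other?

Total arrangements of OLOHLR: 6!/(2!·2!) = 180.
Arrangements with the O's together: treat OO as one letter, giving (5)!/(2!) = 60.
Subtracting, 180 − 60 = 120 arrangements keep the O's apart.

120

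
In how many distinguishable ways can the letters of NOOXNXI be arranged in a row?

NOOXNXI has 7 letters with N appearing twice, O appearing twice, and X appearing twice.
Dividing 7! = 5040 by 2!·2!·2! = 8 for the repeated letters gives 630.

630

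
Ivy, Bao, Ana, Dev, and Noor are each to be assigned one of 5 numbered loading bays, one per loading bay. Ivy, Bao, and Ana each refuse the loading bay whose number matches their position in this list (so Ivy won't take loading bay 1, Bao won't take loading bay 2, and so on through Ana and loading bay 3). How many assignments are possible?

64

Let Aᵢ (for i ∈ {1, 2, 3}) be the placements that put person i in their forbidden loading bay. Any j of these fix j positions, leaving (5−j)! ways to fill the rest, and there are C(3,j) ways to pick which j.
By inclusion–exclusion, the number of valid placements is Σ_{j=0}^{3} (−1)^j C(3,j)·(5−j)!.
Computing: 120 − 72 + 18 − 2 = 64.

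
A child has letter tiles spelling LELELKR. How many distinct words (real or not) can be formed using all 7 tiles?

Letter multiplicities in LELELKR: E×2, K×1, L×3, R×1.
Dividing 7! = 5040 by 3!·2! = 12 for the repeated letters gives 420.

420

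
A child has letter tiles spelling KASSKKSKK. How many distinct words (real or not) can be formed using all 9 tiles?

KASSKKSKK has 9 letters with K appearing 5 times and S appearing 3 times.
The number of distinct arrangements is 9!/(5!·3!) = 362880/720 = 504.

504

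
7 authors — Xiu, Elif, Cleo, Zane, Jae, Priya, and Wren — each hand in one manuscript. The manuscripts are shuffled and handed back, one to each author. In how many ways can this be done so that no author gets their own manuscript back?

This is the derangement count D_7: permutations of 7 items with no fixed point.
By inclusion–exclusion this is Σ_{j=0}^{7} (−1)^j C(7,j)·(7−j)!.
Computing: 5040 − 5040 + 2520 − 840 + 210 − 42 + 7 − 1 = 1854.

1854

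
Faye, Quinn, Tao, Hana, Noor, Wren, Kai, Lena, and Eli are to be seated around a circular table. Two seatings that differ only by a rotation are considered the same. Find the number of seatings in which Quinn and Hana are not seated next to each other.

30240

All circular seatings of 9 people number (8)! = 40320.
Those with Quinn next to Hana: fuse the pair into one unit and seat 8 units around a circle — 2·(7)! = 10080.
Subtracting, 40320 − 10080 = 30240.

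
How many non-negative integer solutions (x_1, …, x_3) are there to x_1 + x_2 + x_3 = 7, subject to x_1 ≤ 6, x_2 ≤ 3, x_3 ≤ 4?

Ignoring the caps, the number of non-negative solutions to x_1+…+x_3 = 7 is C(9,2) = 36.
Subtract solutions that violate a single cap (substitute x_i' = x_i − (cap_i+1)): x_1 ≥ 7 gives C(2,2) = 1; x_2 ≥ 4 gives C(5,2) = 10; x_3 ≥ 5 gives C(4,2) = 6. Together 17.
No two caps can be exceeded simultaneously, so the pair terms are all 0.
By inclusion–exclusion the count is 36 − 17 + 0 = 19.

19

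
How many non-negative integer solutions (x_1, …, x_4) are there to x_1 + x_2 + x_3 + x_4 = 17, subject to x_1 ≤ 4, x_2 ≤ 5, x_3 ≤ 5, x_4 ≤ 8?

Ignoring the caps, the number of non-negative solutions to x_1+…+x_4 = 17 is C(20,3) = 1140.
Subtract solutions that violate a single cap (substitute x_i' = x_i − (cap_i+1)): x_1 ≥ 5 gives C(15,3) = 455; x_2 ≥ 6 gives C(14,3) = 364; x_3 ≥ 6 gives C(14,3) = 364; x_4 ≥ 9 gives C(11,3) = 165. Together 1348.
Add back pairs where two caps are both exceeded: 84 + 84 + 20 + 56 + 10 + 10 = 264.
Subtract triples: 1 + 0 + 0 + 0 = 1.
By inclusion–exclusion the count is 1140 − 1348 + 264 − 1 = 55.

55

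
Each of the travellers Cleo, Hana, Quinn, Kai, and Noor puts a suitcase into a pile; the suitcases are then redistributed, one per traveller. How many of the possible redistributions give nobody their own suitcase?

Count assignments avoiding every fixed point. For any j of the 5 travellers fixed to their own suitcase, the other 5−j can be arranged in (5−j)! ways.
By inclusion–exclusion this is Σ_{j=0}^{5} (−1)^j C(5,j)·(5−j)!.
Computing: 120 − 120 + 60 − 20 + 5 − 1 = 44.

44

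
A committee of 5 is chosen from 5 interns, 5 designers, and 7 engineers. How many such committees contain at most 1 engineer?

1722

Split by how many engineers are chosen (0 through 1).
Sum: C(7,0)·C(10,5) + C(7,1)·C(10,4) = 252 + 1470 = 1722.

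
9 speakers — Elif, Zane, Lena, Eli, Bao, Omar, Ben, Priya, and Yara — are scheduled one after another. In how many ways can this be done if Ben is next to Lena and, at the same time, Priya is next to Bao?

20160

Treat {Ben,Lena} as one block (2 orders) and {Priya,Bao} as another (2 orders).
That leaves 7 units to arrange: 2 × 2 × 7! = 4 × 5040 = 20160.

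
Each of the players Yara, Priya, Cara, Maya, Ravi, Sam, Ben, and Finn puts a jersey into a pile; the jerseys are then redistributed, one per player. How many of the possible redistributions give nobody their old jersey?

Count assignments avoiding every fixed point. For any j of the 8 players fixed to their old jersey, the other 8−j can be arranged in (8−j)! ways.
By inclusion–exclusion this is Σ_{j=0}^{8} (−1)^j C(8,j)·(8−j)!.
Computing: 40320 − 40320 + 20160 − 6720 + 1680 − 336 + 56 − 8 + 1 = 14833.

14833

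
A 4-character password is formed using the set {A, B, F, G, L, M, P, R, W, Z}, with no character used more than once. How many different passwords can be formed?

5040

With no repetition, fill the 4 characters in order: 10 choices, then 9, down to 7.
10 × 9 × 8 × 7 = 5040.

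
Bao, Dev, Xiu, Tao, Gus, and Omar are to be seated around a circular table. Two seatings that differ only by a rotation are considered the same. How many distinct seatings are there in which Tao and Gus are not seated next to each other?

72

Without the restriction there are (5)! = 120 seatings.
Those with Tao next to Gus: fuse the pair into one unit and seat 5 units around a circle — 2·(4)! = 48.
Subtracting, 120 − 48 = 72.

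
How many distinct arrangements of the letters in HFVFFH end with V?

With the last slot taken by V, it remains to arrange the other 5 letters (HFFFH).
Those 5 letters have F appearing 3 times and H appearing twice, giving (5)!/(3!·2!) = 10.

10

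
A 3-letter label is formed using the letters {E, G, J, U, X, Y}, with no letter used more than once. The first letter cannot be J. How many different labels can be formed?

The first letter has 6−1 = 5 choices (anything except J).
The remaining 2 letters are filled from the other 5 symbols without repetition: 5 × 4 = 20.
Total: 5 × 20 = 100.

100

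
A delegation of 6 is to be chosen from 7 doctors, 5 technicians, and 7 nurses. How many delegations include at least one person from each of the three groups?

Total 6-person selections from all 19: C(19,6) = 27132.
Selections missing a whole group: no doctors → C(12,6) = 924; no technicians → C(14,6) = 3003; no nurses → C(12,6) = 924.
Add back selections omitting two groups (i.e. drawn from a single group): C(7,6) + C(5,6) + C(7,6) = 14.
By inclusion–exclusion: 27132 − 4851 + 14 = 22295.

22295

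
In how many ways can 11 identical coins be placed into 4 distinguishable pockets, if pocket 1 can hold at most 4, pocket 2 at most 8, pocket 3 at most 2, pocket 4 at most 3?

By stars and bars, unrestricted non-negative solutions to x_1+…+x_4 = 11 number C(11+3,3) = 364.
Subtract solutions that violate a single cap (substitute x_i' = x_i − (cap_i+1)): x_1 ≥ 5 gives C(9,3) = 84; x_2 ≥ 9 gives C(5,3) = 10; x_3 ≥ 3 gives C(11,3) = 165; x_4 ≥ 4 gives C(10,3) = 120. Together 379.
Add back pairs where two caps are both exceeded: 0 + 20 + 10 + 0 + 0 + 35 = 65.
By inclusion–exclusion the count is 364 − 379 + 65 = 50.

50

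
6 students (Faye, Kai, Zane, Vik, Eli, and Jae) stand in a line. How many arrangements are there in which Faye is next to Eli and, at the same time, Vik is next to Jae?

Treat {Faye,Eli} as one block (2 orders) and {Vik,Jae} as another (2 orders).
That leaves 4 units to arrange: 2 × 2 × 4! = 4 × 24 = 96.

96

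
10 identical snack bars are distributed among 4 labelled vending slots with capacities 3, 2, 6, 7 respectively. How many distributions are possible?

Ignoring the caps, the number of non-negative solutions to x_1+…+x_4 = 10 is C(13,3) = 286.
Subtract solutions that violate a single cap (substitute x_i' = x_i − (cap_i+1)): x_1 ≥ 4 gives C(9,3) = 84; x_2 ≥ 3 gives C(10,3) = 120; x_3 ≥ 7 gives C(6,3) = 20; x_4 ≥ 8 gives C(5,3) = 10. Together 234.
Add back pairs where two caps are both exceeded: 20 + 0 + 0 + 1 + 0 + 0 = 21.
By inclusion–exclusion the count is 286 − 234 + 21 = 73.

73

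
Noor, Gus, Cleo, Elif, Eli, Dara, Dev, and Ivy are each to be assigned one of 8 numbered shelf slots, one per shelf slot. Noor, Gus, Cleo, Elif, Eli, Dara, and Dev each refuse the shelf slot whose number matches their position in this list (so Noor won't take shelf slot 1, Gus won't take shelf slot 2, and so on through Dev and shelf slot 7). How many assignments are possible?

16687

Let Aᵢ (for 1 ≤ i ≤ 7) be the placements that put person i in their forbidden shelf slot. Any j of these fix j positions, leaving (8−j)! ways to fill the rest, and there are C(7,j) ways to pick which j.
By inclusion–exclusion, the number of valid placements is Σ_{j=0}^{7} (−1)^j C(7,j)·(8−j)!.
Computing: 40320 − 35280 + 15120 − 4200 + 840 − 126 + 14 − 1 = 16687.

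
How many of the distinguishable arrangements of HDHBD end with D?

12

Fix D in the last position and arrange the remaining 4 letters.
Those 4 letters have H appearing twice, giving (4)!/(2!) = 12.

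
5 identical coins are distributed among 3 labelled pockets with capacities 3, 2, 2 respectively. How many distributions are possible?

6

Without the upper bounds there are C(7,2) = 21 ways to split 5 among 3 pockets.
Subtract solutions that violate a single cap (substitute x_i' = x_i − (cap_i+1)): x_1 ≥ 4 gives C(3,2) = 3; x_2 ≥ 3 gives C(4,2) = 6; x_3 ≥ 3 gives C(4,2) = 6. Together 15.
No two caps can be exceeded simultaneously, so the pair terms are all 0.
By inclusion–exclusion the count is 21 − 15 + 0 = 6.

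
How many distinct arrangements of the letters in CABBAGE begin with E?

180

With the first slot taken by E, it remains to arrange the other 6 letters (CABBAG).
Those 6 letters have A appearing twice and B appearing twice, giving (6)!/(2!·2!) = 180.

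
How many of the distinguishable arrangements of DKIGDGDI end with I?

Fix I in the last position and arrange the remaining 7 letters.
Those 7 letters have D appearing 3 times and G appearing twice, giving (7)!/(3!·2!) = 420.

420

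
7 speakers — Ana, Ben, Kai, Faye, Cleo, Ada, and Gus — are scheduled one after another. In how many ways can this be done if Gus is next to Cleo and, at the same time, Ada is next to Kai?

480

Treat {Gus,Cleo} as one block (2 orders) and {Ada,Kai} as another (2 orders).
That leaves 5 units to arrange: 2 × 2 × 5! = 4 × 120 = 480.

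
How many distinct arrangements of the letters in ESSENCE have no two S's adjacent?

300

Total arrangements of ESSENCE: 7!/(3!·2!) = 420.
Arrangements with the S's together: treat SS as one letter, giving (6)!/(3!) = 120.
Subtracting, 420 − 120 = 300 arrangements keep the S's apart.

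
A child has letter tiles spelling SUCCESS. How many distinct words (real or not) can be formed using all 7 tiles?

420

The 7 letters of SUCCESS have repeats: C appearing twice and S appearing 3 times.
So there are 7! / (3!·2!) = 420 distinguishable arrangements.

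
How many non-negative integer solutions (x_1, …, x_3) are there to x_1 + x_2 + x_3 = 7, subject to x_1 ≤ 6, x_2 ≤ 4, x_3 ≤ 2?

Ignoring the caps, the number of non-negative solutions to x_1+…+x_3 = 7 is C(9,2) = 36.
Subtract solutions that violate a single cap (substitute x_i' = x_i − (cap_i+1)): x_1 ≥ 7 gives C(2,2) = 1; x_2 ≥ 5 gives C(4,2) = 6; x_3 ≥ 3 gives C(6,2) = 15. Together 22.
No two caps can be exceeded simultaneously, so the pair terms are all 0.
By inclusion–exclusion the count is 36 − 22 + 0 = 14.

14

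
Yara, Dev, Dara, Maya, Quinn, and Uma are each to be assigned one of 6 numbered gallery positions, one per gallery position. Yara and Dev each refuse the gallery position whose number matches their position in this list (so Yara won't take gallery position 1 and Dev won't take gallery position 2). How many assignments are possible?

Let Aᵢ (for i ∈ {1, 2}) be the placements that put person i in their forbidden gallery position. Any j of these fix j positions, leaving (6−j)! ways to fill the rest, and there are C(2,j) ways to pick which j.
By inclusion–exclusion, the number of valid placements is Σ_{j=0}^{2} (−1)^j C(2,j)·(6−j)!.
Computing: 720 − 240 + 24 = 504.

504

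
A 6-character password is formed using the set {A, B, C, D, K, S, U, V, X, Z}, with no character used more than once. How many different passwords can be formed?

This is a permutation of 6 out of 10: P(10,6) = 10!/4!.
10 × 9 × 8 × 7 × 6 × 5 = 151200.

151200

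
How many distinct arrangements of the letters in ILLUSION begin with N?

1260

Fix N in the first position and arrange the remaining 7 letters.
Those 7 letters have I appearing twice and L appearing twice, giving (7)!/(2!·2!) = 1260.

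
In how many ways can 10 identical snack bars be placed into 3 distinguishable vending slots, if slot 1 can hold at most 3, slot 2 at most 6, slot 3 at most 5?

Without the upper bounds there are C(12,2) = 66 ways to split 10 among 3 vending slots.
Subtract solutions that violate a single cap (substitute x_i' = x_i − (cap_i+1)): x_1 ≥ 4 gives C(8,2) = 28; x_2 ≥ 7 gives C(5,2) = 10; x_3 ≥ 6 gives C(6,2) = 15. Together 53.
Add back pairs where two caps are both exceeded: 0 + 1 + 0 = 1.
By inclusion–exclusion the count is 66 − 53 + 1 = 14.

14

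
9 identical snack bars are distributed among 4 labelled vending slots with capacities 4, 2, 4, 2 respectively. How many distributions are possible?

By stars and bars, unrestricted non-negative solutions to x_1+…+x_4 = 9 number C(9+3,3) = 220.
Subtract solutions that violate a single cap (substitute x_i' = x_i − (cap_i+1)): x_1 ≥ 5 gives C(7,3) = 35; x_2 ≥ 3 gives C(9,3) = 84; x_3 ≥ 5 gives C(7,3) = 35; x_4 ≥ 3 gives C(9,3) = 84. Together 238.
Add back pairs where two caps are both exceeded: 4 + 0 + 4 + 4 + 20 + 4 = 36.
By inclusion–exclusion the count is 220 − 238 + 36 = 18.

18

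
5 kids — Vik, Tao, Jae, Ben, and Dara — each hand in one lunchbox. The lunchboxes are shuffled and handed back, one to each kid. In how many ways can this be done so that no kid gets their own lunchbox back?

44

Count assignments avoiding every fixed point. For any j of the 5 kids fixed to their own lunchbox, the other 5−j can be arranged in (5−j)! ways.
By inclusion–exclusion this is Σ_{j=0}^{5} (−1)^j C(5,j)·(5−j)!.
Computing: 120 − 120 + 60 − 20 + 5 − 1 = 44.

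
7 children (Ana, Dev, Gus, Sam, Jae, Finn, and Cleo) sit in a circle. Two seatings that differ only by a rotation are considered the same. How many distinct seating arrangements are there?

720

Around a circle, 7 distinct people have 7!/7 = (6)! = 720 rotationally distinct seatings.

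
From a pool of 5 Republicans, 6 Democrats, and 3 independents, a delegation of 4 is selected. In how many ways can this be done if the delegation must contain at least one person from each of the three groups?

Unrestricted: C(14,4) = 1001 ways to pick any 4 of the 14.
Selections missing a whole group: no Republicans → C(9,4) = 126; no Democrats → C(8,4) = 70; no independents → C(11,4) = 330.
Add back selections omitting two groups (i.e. drawn from a single group): C(5,4) + C(6,4) + C(3,4) = 20.
By inclusion–exclusion: 1001 − 526 + 20 = 495.

495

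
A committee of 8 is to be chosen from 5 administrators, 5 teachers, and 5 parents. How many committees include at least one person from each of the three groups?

Total 8-person selections from all 15: C(15,8) = 6435.
Selections missing a whole group: no administrators → C(10,8) = 45; no teachers → C(10,8) = 45; no parents → C(10,8) = 45.
Add back selections omitting two groups (i.e. drawn from a single group): C(5,8) + C(5,8) + C(5,8) = 0.
By inclusion–exclusion: 6435 − 135 + 0 = 6300.

6300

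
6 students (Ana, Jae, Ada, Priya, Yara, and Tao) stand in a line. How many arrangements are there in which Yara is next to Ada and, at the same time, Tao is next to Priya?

Treat {Yara,Ada} as one block (2 orders) and {Tao,Priya} as another (2 orders).
That leaves 4 units to arrange: 2 × 2 × 4! = 4 × 24 = 96.

96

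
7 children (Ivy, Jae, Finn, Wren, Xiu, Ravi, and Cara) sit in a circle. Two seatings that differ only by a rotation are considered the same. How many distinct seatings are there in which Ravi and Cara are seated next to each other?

Treat {Ravi, Cara} as one unit (2 internal orders) and seat the resulting 6 units around the table: (5)! circular arrangements.
So 2 × (5)! = 2 × 120 = 240.

240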